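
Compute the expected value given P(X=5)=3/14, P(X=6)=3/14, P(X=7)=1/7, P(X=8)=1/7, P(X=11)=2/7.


E[X] = sum(x * P(x))
= 5*3/14 + 6*3/14 + 7*1/7 + 8*1/7 + 11*2/7
= 107/14

107/14


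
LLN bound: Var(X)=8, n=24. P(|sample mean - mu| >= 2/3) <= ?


Var(Xbar) = Var(X)/n = 8/24
Chebyshev: P(|Xbar-mu| >= 2/3) <= Var(Xbar)/(2/3)^2 = (1/3)/(4/9) = 3/4

3/4


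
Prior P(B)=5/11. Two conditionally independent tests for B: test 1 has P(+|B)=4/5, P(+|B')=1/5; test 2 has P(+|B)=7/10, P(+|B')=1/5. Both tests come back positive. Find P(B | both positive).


After test 1: P(+) = 4/5*5/11 + 1/5*6/11 = 26/55
P(B|+) = (4/11)/(26/55) = 10/13
After test 2 (use post1 as new prior): P(+) = 7/10*10/13 + 1/5*3/13 = 38/65
P(B|+,+) = (7/13)/(38/65) = 35/38

35/38


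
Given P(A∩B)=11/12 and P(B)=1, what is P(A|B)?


P(A|B) = P(A∩B)/P(B) = (66/72)/(72/72) = 66/72 = 11/12

11/12


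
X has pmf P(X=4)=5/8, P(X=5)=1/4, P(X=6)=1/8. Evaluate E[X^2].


E[X^2] = sum(x^2 * P(x))
= 16*5/8 + 25*1/4 + 36*1/8
= 83/4

83/4


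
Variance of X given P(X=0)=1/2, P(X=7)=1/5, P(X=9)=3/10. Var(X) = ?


E[X] = 41/10, E[X^2] = 341/10
Var(X) = E[X^2] - (E[X])^2 = 341/10 - (41/10)^2 = 1729/100

1729/100


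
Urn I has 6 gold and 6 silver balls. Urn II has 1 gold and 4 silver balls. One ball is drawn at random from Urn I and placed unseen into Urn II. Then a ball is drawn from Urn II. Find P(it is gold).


P(transfer gold) = 6/12 = 1/2; P(transfer silver) = 1/2
If gold transferred: Urn II has 2 gold of 6, so P(gold|gold moved) = 1/3
If silver transferred: Urn II has 1 gold of 6, so P(gold|silver moved) = 1/6
By total probability: P(gold) = 1/2*1/3 + 1/2*1/6 = 1/4

1/4


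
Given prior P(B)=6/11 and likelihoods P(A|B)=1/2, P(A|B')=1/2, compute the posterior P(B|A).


P(A) = P(A|B)P(B) + P(A|B')P(B') = 1/2*6/11 + 1/2*5/11 = 1/2
P(B|A) = P(A|B)P(B)/P(A) = (3/11)/(1/2) = 6/11

6/11


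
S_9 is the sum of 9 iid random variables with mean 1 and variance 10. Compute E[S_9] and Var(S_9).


E[S_n] = n*mu = 9*1 = 9
Var(S_n) = n*sigma^2 = 9*10 = 90

E[S_9]=9, Var(S_9)=90


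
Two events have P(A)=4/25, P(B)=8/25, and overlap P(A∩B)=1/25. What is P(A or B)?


P(A∪B) = P(A) + P(B) - P(A∩B)
= 4/25 + 8/25 - 1/25 = 11/25

11/25


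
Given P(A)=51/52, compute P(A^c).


P(A') = 1 - P(A) = 1 - 51/52 = 1/52

1/52


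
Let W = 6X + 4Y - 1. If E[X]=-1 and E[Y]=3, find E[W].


E[6X + 4Y - 1] = 6*E[X] + 4*E[Y] - 1
= (6)*(-1) + (4)*(3) + (-1)
= -6 + 12 - 1 = 5

5


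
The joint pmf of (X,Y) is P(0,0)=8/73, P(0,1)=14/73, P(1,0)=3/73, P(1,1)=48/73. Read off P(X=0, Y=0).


Read from table: P(X=0, Y=0) = 8/73

8/73


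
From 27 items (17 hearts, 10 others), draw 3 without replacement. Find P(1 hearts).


P(X=1) = C(17,1)*C(10,2) / C(27,3)
= 17*45 / 2925
= 765/2925 = 17/65

17/65


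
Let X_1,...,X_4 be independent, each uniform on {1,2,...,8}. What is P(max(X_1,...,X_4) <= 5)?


P(max <= 5) = P(all X_i <= 5) = (P(X_1 <= 5))^4
= (5/8)^4 = 625/4096

625/4096


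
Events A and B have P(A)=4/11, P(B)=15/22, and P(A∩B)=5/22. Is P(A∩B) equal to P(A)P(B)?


P(A)*P(B) = 4/11*15/22 = 30/121
P(A∩B) = 5/22 != 30/121, so not independent

No, A and B are not independent


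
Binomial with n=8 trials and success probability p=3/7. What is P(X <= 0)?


P(X<=0) = P(X=0)
= 65536/5764801
= 65536/5764801

65536/5764801


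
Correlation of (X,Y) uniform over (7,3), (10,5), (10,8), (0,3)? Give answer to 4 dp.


Cov(X,Y) = 5.6875, Var(X) = 16.6875, Var(Y) = 4.1875
rho = Cov/(sqrt(VarX)*sqrt(VarY)) = 0.6804

0.6804


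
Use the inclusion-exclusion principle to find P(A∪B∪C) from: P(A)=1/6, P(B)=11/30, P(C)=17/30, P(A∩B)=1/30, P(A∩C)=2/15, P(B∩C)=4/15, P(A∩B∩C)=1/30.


P(A∪B∪C) = P(A)+P(B)+P(C) - P(AB)-P(AC)-P(BC) + P(ABC)
= 1/6+11/30+17/30 - 1/30-2/15-4/15 + 1/30
= 7/10

7/10


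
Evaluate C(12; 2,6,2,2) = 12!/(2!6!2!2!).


12! = 479001600
Denominator: 2!=2 * 6!=720 * 2!=2 * 2!=2
Coefficient = 479001600 / 5760 = 83160

83160


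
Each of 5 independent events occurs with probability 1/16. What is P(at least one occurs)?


P(at least one) = 1 - P(none)
P(none) = (1 - 1/16)^5 = (15/16)^5 = 759375/1048576
P(at least one) = 1 - 759375/1048576 = 289201/1048576

289201/1048576


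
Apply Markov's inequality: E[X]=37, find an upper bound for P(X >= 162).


Markov: P(X >= a) <= E[X]/a
P(X >= 162) <= 37/162

37/162


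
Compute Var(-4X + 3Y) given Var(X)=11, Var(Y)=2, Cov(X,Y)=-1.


Var(-4X + 3Y) = (-4)^2*Var(X) + 3^2*Var(Y) + 2*(-4)*3*Cov(X,Y)
= 16*11 + 9*2 - 24*(-1)
= 176 + 18 + 24 = 218

218


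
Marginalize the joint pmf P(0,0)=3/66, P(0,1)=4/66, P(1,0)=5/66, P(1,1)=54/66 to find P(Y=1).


P(Y=1) = P(0,1)+P(1,1) = 4/66 + 54/66 = 58/66 = 29/33

29/33


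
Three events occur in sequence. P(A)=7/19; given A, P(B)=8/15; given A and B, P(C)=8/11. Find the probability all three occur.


P(A∩B∩C) = P(A) * P(B|A) * P(C|A∩B)
= 7/19 * 8/15 * 8/11
= 56/285 * 8/11 = 448/3135

448/3135


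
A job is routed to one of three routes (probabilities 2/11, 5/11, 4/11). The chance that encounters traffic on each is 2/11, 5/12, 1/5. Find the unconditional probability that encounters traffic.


P(A) = P(A|B1)P(B1) + P(A|B2)P(B2) + P(A|B3)P(B3)
= 2/11*2/11 + 5/12*5/11 + 1/5*4/11
= 4/121 + 25/132 + 4/55 = 2143/7260

2143/7260


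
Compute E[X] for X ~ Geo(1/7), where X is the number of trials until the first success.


For geometric (trials until first success), E[X] = 1/p = 1/(1/7) = 7

7


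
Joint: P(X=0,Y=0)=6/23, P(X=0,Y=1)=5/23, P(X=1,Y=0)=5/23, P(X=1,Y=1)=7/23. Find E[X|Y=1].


P(Y=1) = 12/23
E[X|Y=1] = (0*5 + 1*7)/12 = 7/12

7/12


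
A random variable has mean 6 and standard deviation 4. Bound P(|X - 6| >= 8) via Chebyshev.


k = 8/4 = 2
Chebyshev: P(|X-mu| >= k*sigma) <= 1/k^2 = 1/2^2 = 1/4

1/4


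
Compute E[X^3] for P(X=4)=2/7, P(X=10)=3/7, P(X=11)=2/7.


E[X^3] = sum(g(x)*P(x))
= 64*2/7 + 1000*3/7 + 1331*2/7
= 5790/7

5790/7


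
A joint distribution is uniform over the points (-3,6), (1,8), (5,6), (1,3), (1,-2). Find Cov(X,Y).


E[X]=1, E[Y]=21/5, E[XY]=21/5
Cov(X,Y) = E[XY] - E[X]E[Y] = 21/5 - 1*21/5 = 0

0


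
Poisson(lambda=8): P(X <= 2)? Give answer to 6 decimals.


P(X<=2) = e^(-8)*8^0/0! + e^(-8)*8^1/1! + e^(-8)*8^2/2!
≈ 0.0003354626 + 0.0026837010 + 0.0107348041
= 0.0137539677
≈ 0.013754

0.013754


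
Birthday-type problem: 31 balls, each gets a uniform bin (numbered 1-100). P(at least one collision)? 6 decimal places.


P(all different) = prod((100-i)/100 for i=0..30) = 0.005454
P(at least one match) = 1 - 0.005454 = 0.994546

0.994546


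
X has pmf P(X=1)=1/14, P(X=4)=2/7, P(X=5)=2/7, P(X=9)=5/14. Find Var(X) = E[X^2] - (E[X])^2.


E[X] = 41/7, E[X^2] = 285/7
Var(X) = E[X^2] - (E[X])^2 = 285/7 - (41/7)^2 = 314/49

314/49


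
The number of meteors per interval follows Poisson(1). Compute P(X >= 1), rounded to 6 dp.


P(X>=1) = 1 - P(X<=0) = 1 - (e^(-1)*1^0/0!)
≈ 1 - 0.3678794412 = 0.6321205588
≈ 0.632121

0.632121


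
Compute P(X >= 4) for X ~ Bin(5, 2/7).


P(X>=4) = P(X=4) + P(X=5)
= 400/16807 + 32/16807
= 432/16807

432/16807


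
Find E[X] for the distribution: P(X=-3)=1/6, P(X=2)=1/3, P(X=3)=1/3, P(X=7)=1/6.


E[X] = sum(x * P(x))
= -3*1/6 + 2*1/3 + 3*1/3 + 7*1/6
= 7/3

7/3


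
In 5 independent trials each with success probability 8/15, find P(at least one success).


P(at least one) = 1 - P(none)
P(none) = (1 - 8/15)^5 = (7/15)^5 = 16807/759375
P(at least one) = 1 - 16807/759375 = 742568/759375

742568/759375


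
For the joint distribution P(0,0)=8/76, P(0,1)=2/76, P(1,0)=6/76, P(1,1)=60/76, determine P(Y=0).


P(Y=0) = P(0,0)+P(1,0) = 8/76 + 6/76 = 14/76 = 7/38

7/38


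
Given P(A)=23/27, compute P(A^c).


P(A') = 1 - P(A) = 1 - 23/27 = 4/27

4/27


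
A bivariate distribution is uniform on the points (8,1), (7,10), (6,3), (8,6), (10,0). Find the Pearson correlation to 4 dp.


Cov(X,Y) = -2.4000, Var(X) = 1.7600, Var(Y) = 13.2000
rho = Cov/(sqrt(VarX)*sqrt(VarY)) = -0.4979

-0.4979


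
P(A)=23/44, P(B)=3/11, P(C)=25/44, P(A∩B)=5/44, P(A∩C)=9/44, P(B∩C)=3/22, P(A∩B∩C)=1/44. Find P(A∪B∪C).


P(A∪B∪C) = P(A)+P(B)+P(C) - P(AB)-P(AC)-P(BC) + P(ABC)
= 23/44+3/11+25/44 - 5/44-9/44-3/22 + 1/44
= 41/44

41/44


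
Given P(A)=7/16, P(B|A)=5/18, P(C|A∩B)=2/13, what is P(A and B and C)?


P(A∩B∩C) = P(A) * P(B|A) * P(C|A∩B)
= 7/16 * 5/18 * 2/13
= 35/288 * 2/13 = 35/1872

35/1872


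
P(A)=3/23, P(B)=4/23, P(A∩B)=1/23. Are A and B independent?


P(A)*P(B) = 3/23*4/23 = 12/529
P(A∩B) = 1/23 != 12/529, so not independent

No, A and B are not independent


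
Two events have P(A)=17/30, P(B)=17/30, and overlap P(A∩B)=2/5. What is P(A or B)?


P(A∪B) = P(A) + P(B) - P(A∩B)
= 17/30 + 17/30 - 2/5 = 11/15

11/15


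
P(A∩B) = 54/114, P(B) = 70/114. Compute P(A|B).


P(A|B) = P(A∩B)/P(B) = (54/114)/(70/114) = 54/70 = 27/35

27/35


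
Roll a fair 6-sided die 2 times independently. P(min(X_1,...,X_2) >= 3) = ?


P(min >= 3) = P(all X_i >= 3) = (P(X_1 >= 3))^2
= (4/6)^2 = (2/3)^2 = 4/9

4/9


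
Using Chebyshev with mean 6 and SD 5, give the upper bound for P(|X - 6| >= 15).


k = 15/5 = 3
Chebyshev: P(|X-mu| >= k*sigma) <= 1/k^2 = 1/3^2 = 1/9

1/9


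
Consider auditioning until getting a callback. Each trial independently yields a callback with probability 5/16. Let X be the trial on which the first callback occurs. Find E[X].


For geometric (trials until first success), E[X] = 1/p = 1/(5/16) = 16/5

16/5


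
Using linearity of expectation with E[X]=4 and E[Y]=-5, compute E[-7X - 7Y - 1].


E[-7X - 7Y - 1] = -7*E[X] - 7*E[Y] - 1
= (-7)*(4) + (-7)*(-5) + (-1)
= -28 + 35 - 1 = 6

6


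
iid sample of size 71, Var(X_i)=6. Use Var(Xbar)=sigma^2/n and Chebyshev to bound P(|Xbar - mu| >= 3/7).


Var(Xbar) = Var(X)/n = 6/71
Chebyshev: P(|Xbar-mu| >= 3/7) <= Var(Xbar)/(3/7)^2 = (6/71)/(9/49) = 98/213

98/213


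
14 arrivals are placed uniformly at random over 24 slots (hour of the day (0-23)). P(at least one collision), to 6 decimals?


P(all different) = prod((24-i)/24 for i=0..13) = 0.008128
P(at least one match) = 1 - 0.008128 = 0.991872

0.991872


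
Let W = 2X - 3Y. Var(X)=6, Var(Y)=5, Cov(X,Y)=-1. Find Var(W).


Var(2X - 3Y) = 2^2*Var(X) + (-3)^2*Var(Y) + 2*2*(-3)*Cov(X,Y)
= 4*6 + 9*5 - 12*(-1)
= 24 + 45 + 12 = 81

81


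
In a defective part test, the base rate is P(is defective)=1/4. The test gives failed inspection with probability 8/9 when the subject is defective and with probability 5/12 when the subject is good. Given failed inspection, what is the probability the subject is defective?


P(A) = P(A|B)P(B) + P(A|B')P(B') = 8/9*1/4 + 5/12*3/4 = 77/144
P(B|A) = P(A|B)P(B)/P(A) = (2/9)/(77/144) = 32/77

32/77


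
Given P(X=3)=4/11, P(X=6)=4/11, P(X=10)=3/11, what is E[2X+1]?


E[2X+1] = sum(g(x)*P(x))
= 7*4/11 + 13*4/11 + 21*3/11
= 13

13


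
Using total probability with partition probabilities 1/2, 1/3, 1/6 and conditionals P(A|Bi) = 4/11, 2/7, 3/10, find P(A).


P(A) = P(A|B1)P(B1) + P(A|B2)P(B2) + P(A|B3)P(B3)
= 4/11*1/2 + 2/7*1/3 + 3/10*1/6
= 2/11 + 2/21 + 1/20 = 1511/4620

1511/4620


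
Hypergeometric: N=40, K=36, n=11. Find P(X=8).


P(X=8) = C(36,8)*C(4,3) / C(40,11)
= 30260340*4 / 2311801440
= 121041360/2311801440 = 957/18278

957/18278


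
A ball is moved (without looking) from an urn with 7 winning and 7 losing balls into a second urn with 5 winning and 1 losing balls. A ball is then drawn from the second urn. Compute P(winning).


P(transfer winning) = 7/14 = 1/2; P(transfer losing) = 1/2
If winning transferred: Urn II has 6 winning of 7, so P(winning|winning moved) = 6/7
If losing transferred: Urn II has 5 winning of 7, so P(winning|losing moved) = 5/7
By total probability: P(winning) = 1/2*6/7 + 1/2*5/7 = 11/14

11/14


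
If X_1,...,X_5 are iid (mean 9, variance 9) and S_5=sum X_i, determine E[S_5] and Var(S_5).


E[S_n] = n*mu = 5*9 = 45
Var(S_n) = n*sigma^2 = 5*9 = 45

E[S_5]=45, Var(S_5)=45


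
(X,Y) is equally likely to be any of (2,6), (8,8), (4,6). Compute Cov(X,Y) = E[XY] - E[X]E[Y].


E[X]=14/3, E[Y]=20/3, E[XY]=100/3
Cov(X,Y) = E[XY] - E[X]E[Y] = 100/3 - 14/3*20/3 = 20/9

20/9


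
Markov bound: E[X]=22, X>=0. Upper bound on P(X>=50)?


Markov: P(X >= a) <= E[X]/a
P(X >= 50) <= 22/50 = 11/25

11/25


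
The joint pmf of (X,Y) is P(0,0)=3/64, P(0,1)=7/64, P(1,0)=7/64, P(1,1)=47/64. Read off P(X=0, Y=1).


Read from table: P(X=0, Y=1) = 7/64

7/64


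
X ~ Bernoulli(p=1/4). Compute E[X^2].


For Bernoulli: X in {0,1}
E[X^2] = 0^2*(1-1/4) + 1^2*1/4 = 1/4

1/4


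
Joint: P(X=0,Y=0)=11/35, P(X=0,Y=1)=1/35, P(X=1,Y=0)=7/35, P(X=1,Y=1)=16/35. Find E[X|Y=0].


P(Y=0) = 18/35
E[X|Y=0] = (0*11 + 1*7)/18 = 7/18

7/18


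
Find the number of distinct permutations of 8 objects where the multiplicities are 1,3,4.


8! = 40320
Denominator: 1!=1 * 3!=6 * 4!=24
Coefficient = 40320 / 144 = 280

280


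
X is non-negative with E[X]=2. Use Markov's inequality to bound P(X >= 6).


Markov: P(X >= a) <= E[X]/a
P(X >= 6) <= 2/6 = 1/3

1/3


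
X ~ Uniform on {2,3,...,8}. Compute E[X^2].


E[X^2] = (1/7) * sum(x^2 for x=2..8)
= 203/7 = 29

29


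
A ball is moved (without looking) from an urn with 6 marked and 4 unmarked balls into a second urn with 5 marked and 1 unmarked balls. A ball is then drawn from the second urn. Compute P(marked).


P(transfer marked) = 6/10 = 3/5; P(transfer unmarked) = 2/5
If marked transferred: Urn II has 6 marked of 7, so P(marked|marked moved) = 6/7
If unmarked transferred: Urn II has 5 marked of 7, so P(marked|unmarked moved) = 5/7
By total probability: P(marked) = 3/5*6/7 + 2/5*5/7 = 4/5

4/5


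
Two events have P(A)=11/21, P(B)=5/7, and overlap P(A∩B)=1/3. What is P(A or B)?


P(A∪B) = P(A) + P(B) - P(A∩B)
= 11/21 + 5/7 - 1/3 = 19/21

19/21


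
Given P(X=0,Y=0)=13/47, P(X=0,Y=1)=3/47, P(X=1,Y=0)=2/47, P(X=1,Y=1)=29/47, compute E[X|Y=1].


P(Y=1) = 32/47
E[X|Y=1] = (0*3 + 1*29)/32 = 29/32

29/32


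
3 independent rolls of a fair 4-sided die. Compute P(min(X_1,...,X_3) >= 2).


P(min >= 2) = P(all X_i >= 2) = (P(X_1 >= 2))^3
= (3/4)^3 = 27/64

27/64


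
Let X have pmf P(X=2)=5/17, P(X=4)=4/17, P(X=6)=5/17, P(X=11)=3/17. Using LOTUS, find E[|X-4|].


E[|X-4|] = sum(g(x)*P(x))
= 2*5/17 + 0*4/17 + 2*5/17 + 7*3/17
= 41/17

41/17


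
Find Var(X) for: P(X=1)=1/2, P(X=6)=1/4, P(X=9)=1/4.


E[X] = 17/4, E[X^2] = 119/4
Var(X) = E[X^2] - (E[X])^2 = 119/4 - (17/4)^2 = 187/16

187/16


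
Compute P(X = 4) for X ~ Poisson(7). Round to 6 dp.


P(X=4) = e^(-7) * 7^4 / 4!
≈ 0.0009118819656 * 2401 / 24
≈ 0.091226

0.091226


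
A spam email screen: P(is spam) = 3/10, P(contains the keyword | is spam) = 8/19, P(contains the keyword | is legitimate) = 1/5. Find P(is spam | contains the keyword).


P(A) = P(A|B)P(B) + P(A|B')P(B') = 8/19*3/10 + 1/5*7/10 = 253/950
P(B|A) = P(A|B)P(B)/P(A) = (12/95)/(253/950) = 120/253

120/253


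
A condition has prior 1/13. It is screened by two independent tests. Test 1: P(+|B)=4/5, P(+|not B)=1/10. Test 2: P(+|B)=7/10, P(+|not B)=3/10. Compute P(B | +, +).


After test 1: P(+) = 4/5*1/13 + 1/10*12/13 = 2/13
P(B|+) = (4/65)/(2/13) = 2/5
After test 2 (use post1 as new prior): P(+) = 7/10*2/5 + 3/10*3/5 = 23/50
P(B|+,+) = (7/25)/(23/50) = 14/23

14/23


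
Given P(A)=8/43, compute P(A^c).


P(A') = 1 - P(A) = 1 - 8/43 = 35/43

35/43


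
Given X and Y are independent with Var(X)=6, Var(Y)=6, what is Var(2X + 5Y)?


Independence => Cov(X,Y)=0
Var(2X + 5Y) = 2^2*Var(X) + 5^2*Var(Y)
= 4*6 + 25*6 = 174

174


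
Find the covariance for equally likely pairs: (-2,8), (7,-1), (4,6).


E[X]=3, E[Y]=13/3, E[XY]=1/3
Cov(X,Y) = E[XY] - E[X]E[Y] = 1/3 - 3*13/3 = -38/3

-38/3


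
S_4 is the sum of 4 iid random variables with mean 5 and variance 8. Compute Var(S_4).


By independence, Var(S_n) = n*Var(X_1) = 4*8 = 32

32


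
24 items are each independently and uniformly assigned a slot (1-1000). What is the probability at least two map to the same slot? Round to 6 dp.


P(all different) = prod((1000-i)/1000 for i=0..23) = 0.757155
P(at least one match) = 1 - 0.757155 = 0.242845

0.242845


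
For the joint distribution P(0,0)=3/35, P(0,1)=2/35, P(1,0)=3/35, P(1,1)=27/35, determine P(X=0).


P(X=0) = P(0,0)+P(0,1) = 3/35 + 2/35 = 5/35 = 1/7

1/7


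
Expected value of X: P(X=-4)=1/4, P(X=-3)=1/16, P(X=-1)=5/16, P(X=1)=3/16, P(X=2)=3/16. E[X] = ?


E[X] = sum(x * P(x))
= -4*1/4 - 3*1/16 - 1*5/16 + 1*3/16 + 2*3/16
= -15/16

-15/16


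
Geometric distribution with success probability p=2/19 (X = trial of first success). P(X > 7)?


P(X > 7) = P(first 7 trials all fail) = (1-p)^7 = (17/19)^7 = 410338673/893871739

410338673/893871739


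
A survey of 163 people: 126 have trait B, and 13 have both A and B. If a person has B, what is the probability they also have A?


P(A|B) = P(A∩B)/P(B) = (13/163)/(126/163) = 13/126

13/126


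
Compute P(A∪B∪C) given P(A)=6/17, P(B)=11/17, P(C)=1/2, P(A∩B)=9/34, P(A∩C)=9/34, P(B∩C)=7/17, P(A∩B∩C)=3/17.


P(A∪B∪C) = P(A)+P(B)+P(C) - P(AB)-P(AC)-P(BC) + P(ABC)
= 6/17+11/17+1/2 - 9/34-9/34-7/17 + 3/17
= 25/34

25/34


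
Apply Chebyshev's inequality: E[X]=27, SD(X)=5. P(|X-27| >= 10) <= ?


k = 10/5 = 2
Chebyshev: P(|X-mu| >= k*sigma) <= 1/k^2 = 1/2^2 = 1/4

1/4


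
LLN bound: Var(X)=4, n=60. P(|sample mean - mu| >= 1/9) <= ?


Var(Xbar) = Var(X)/n = 4/60
Chebyshev: P(|Xbar-mu| >= 1/9) <= Var(Xbar)/(1/9)^2 = (1/15)/(1/81) = 27/5
Bound exceeds 1, so trivial bound: 1

1


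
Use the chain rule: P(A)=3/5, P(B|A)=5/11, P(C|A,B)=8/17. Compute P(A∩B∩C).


P(A∩B∩C) = P(A) * P(B|A) * P(C|A∩B)
= 3/5 * 5/11 * 8/17
= 3/11 * 8/17 = 24/187

24/187


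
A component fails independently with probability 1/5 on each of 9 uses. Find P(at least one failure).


P(at least one) = 1 - P(none)
P(none) = (1 - 1/5)^9 = (4/5)^9 = 262144/1953125
P(at least one) = 1 - 262144/1953125 = 1690981/1953125

1690981/1953125


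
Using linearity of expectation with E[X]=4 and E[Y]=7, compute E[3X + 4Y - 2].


E[3X + 4Y - 2] = 3*E[X] + 4*E[Y] - 2
= (3)*(4) + (4)*(7) + (-2)
= 12 + 28 - 2 = 38

38


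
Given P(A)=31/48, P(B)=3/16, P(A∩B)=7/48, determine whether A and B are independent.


P(A)*P(B) = 31/48*3/16 = 31/256
P(A∩B) = 7/48 != 31/256, so not independent

No, A and B are not independent


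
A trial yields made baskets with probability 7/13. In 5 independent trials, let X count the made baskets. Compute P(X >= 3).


P(X>=3) = P(X=3) + P(X=4) + P(X=5)
= 123480/371293 + 72030/371293 + 16807/371293
= 212317/371293

212317/371293


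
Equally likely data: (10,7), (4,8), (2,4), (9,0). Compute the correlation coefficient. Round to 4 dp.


Cov(X,Y) = -2.1875, Var(X) = 11.1875, Var(Y) = 9.6875
rho = Cov/(sqrt(VarX)*sqrt(VarY)) = -0.2101

-0.2101


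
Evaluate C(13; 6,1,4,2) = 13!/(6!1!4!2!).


13! = 6227020800
Denominator: 6!=720 * 1!=1 * 4!=24 * 2!=2
Coefficient = 6227020800 / 34560 = 180180

180180


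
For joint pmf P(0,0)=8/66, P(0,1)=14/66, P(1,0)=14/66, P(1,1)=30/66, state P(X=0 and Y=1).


Read from table: P(X=0, Y=1) = 14/66 = 7/33

7/33


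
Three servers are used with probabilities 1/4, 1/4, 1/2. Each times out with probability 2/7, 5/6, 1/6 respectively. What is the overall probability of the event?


P(A) = P(A|B1)P(B1) + P(A|B2)P(B2) + P(A|B3)P(B3)
= 2/7*1/4 + 5/6*1/4 + 1/6*1/2
= 1/14 + 5/24 + 1/12 = 61/168

61/168


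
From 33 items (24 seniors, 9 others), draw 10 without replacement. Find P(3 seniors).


P(X=3) = C(24,3)*C(9,7) / C(33,10)
= 2024*36 / 92561040
= 72864/92561040 = 46/58435

46/58435


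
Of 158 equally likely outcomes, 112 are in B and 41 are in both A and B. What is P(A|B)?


P(A|B) = P(A∩B)/P(B) = (41/158)/(112/158) = 41/112

41/112


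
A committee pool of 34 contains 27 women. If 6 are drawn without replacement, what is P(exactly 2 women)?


P(X=2) = C(27,2)*C(7,4) / C(34,6)
= 351*35 / 1344904
= 12285/1344904

12285/1344904


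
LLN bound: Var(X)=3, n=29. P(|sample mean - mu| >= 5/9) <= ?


Var(Xbar) = Var(X)/n = 3/29
Chebyshev: P(|Xbar-mu| >= 5/9) <= Var(Xbar)/(5/9)^2 = (3/29)/(25/81) = 243/725

243/725


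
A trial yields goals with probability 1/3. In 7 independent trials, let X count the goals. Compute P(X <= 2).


P(X<=2) = P(X=0) + P(X=1) + P(X=2)
= 128/2187 + 448/2187 + 224/729
= 416/729

416/729


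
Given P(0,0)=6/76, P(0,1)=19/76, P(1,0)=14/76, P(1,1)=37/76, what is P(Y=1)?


P(Y=1) = P(0,1)+P(1,1) = 19/76 + 37/76 = 56/76 = 14/19

14/19


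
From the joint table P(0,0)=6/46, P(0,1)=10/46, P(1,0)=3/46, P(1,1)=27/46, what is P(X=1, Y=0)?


Read from table: P(X=1, Y=0) = 3/46

3/46


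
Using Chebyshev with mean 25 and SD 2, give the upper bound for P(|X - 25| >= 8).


k = 8/2 = 4
Chebyshev: P(|X-mu| >= k*sigma) <= 1/k^2 = 1/4^2 = 1/16

1/16


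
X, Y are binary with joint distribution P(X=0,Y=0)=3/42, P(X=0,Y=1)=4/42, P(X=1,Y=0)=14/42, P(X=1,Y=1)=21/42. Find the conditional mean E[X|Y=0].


P(Y=0) = 17/42
E[X|Y=0] = (0*3 + 1*14)/17 = 14/17

14/17


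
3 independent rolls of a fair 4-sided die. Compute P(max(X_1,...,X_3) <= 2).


P(max <= 2) = P(all X_i <= 2) = (P(X_1 <= 2))^3
= (2/4)^3 = (1/2)^3 = 1/8

1/8


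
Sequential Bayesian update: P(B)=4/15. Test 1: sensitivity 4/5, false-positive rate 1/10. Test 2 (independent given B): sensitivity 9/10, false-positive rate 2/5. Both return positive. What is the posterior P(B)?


After test 1: P(+) = 4/5*4/15 + 1/10*11/15 = 43/150
P(B|+) = (16/75)/(43/150) = 32/43
After test 2 (use post1 as new prior): P(+) = 9/10*32/43 + 2/5*11/43 = 166/215
P(B|+,+) = (144/215)/(166/215) = 72/83

72/83


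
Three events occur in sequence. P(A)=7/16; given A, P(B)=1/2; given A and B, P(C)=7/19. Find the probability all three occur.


P(A∩B∩C) = P(A) * P(B|A) * P(C|A∩B)
= 7/16 * 1/2 * 7/19
= 7/32 * 7/19 = 49/608

49/608


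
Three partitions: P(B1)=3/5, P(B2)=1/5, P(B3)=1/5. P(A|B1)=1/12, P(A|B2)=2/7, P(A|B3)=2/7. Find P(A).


P(A) = P(A|B1)P(B1) + P(A|B2)P(B2) + P(A|B3)P(B3)
= 1/12*3/5 + 2/7*1/5 + 2/7*1/5
= 1/20 + 2/35 + 2/35 = 23/140

23/140


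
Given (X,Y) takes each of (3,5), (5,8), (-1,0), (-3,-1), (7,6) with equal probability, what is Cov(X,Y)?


E[X]=11/5, E[Y]=18/5, E[XY]=20
Cov(X,Y) = E[XY] - E[X]E[Y] = 20 - 11/5*18/5 = 302/25

302/25


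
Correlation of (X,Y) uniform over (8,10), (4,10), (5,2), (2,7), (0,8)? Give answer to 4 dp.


Cov(X,Y) = 0.6800, Var(X) = 7.3600, Var(Y) = 8.6400
rho = Cov/(sqrt(VarX)*sqrt(VarY)) = 0.0853

0.0853


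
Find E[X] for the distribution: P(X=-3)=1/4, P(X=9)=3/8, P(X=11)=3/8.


E[X] = sum(x * P(x))
= -3*1/4 + 9*3/8 + 11*3/8
= 27/4

27/4


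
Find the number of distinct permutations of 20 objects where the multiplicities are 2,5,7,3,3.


20! = 2432902008176640000
Denominator: 2!=2 * 5!=120 * 7!=5040 * 3!=6 * 3!=6
Coefficient = 2432902008176640000 / 43545600 = 55870214400

55870214400


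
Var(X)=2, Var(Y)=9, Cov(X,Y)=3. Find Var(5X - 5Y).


Var(5X - 5Y) = 5^2*Var(X) + (-5)^2*Var(Y) + 2*5*(-5)*Cov(X,Y)
= 25*2 + 25*9 - 50*3
= 50 + 225 - 150 = 125

125


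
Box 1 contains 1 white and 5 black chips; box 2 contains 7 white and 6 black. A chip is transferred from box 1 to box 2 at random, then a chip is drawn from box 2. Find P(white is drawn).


P(transfer white) = 1/6; P(transfer black) = 5/6
If white transferred: Urn II has 8 white of 14, so P(white|white moved) = 4/7
If black transferred: Urn II has 7 white of 14, so P(white|black moved) = 1/2
By total probability: P(white) = 1/6*4/7 + 5/6*1/2 = 43/84

43/84


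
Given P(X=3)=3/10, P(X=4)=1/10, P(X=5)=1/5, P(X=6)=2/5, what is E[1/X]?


E[1/X] = sum(g(x)*P(x))
= 1/3*3/10 + 1/4*1/10 + 1/5*1/5 + 1/6*2/5
= 139/600

139/600


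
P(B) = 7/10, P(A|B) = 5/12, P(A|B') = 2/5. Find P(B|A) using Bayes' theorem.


P(A) = P(A|B)P(B) + P(A|B')P(B') = 5/12*7/10 + 2/5*3/10 = 247/600
P(B|A) = P(A|B)P(B)/P(A) = (7/24)/(247/600) = 175/247

175/247


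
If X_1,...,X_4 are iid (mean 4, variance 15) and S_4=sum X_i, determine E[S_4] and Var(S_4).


E[S_n] = n*mu = 4*4 = 16
Var(S_n) = n*sigma^2 = 4*15 = 60

E[S_4]=16, Var(S_4)=60


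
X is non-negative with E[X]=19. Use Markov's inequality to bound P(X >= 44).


Markov: P(X >= a) <= E[X]/a
P(X >= 44) <= 19/44

19/44


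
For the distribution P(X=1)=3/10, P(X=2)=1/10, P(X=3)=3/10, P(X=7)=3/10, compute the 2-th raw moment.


E[X^2] = sum(x^2 * P(x))
= 1*3/10 + 4*1/10 + 9*3/10 + 49*3/10
= 181/10

181/10


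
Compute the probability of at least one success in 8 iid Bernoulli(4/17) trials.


P(at least one) = 1 - P(none)
P(none) = (1 - 4/17)^8 = (13/17)^8 = 815730721/6975757441
P(at least one) = 1 - 815730721/6975757441 = 6160026720/6975757441

6160026720/6975757441


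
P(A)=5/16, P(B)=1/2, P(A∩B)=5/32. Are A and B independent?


P(A)*P(B) = 5/16*1/2 = 5/32
P(A∩B) = 5/32, which equals P(A)P(B), so independent

Yes, A and B are independent


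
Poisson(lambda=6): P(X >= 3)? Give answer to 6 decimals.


P(X>=3) = 1 - P(X<=2) = 1 - (e^(-6)*6^0/0! + e^(-6)*6^1/1! + e^(-6)*6^2/2!)
≈ 1 - (0.0024787522 + 0.0148725131 + 0.0446175392)
= 1 - 0.0619688045 = 0.9380311955
≈ 0.938031

0.938031


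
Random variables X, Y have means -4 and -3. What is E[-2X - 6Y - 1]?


E[-2X - 6Y - 1] = -2*E[X] - 6*E[Y] - 1
= (-2)*(-4) + (-6)*(-3) + (-1)
= 8 + 18 - 1 = 25

25


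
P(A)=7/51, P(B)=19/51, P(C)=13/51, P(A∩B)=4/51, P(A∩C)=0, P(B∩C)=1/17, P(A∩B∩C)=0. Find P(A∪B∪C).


P(A∪B∪C) = P(A)+P(B)+P(C) - P(AB)-P(AC)-P(BC) + P(ABC)
= 7/51+19/51+13/51 - 4/51-0-1/17 + 0
= 32/51

32/51


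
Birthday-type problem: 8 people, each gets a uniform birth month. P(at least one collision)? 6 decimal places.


P(all different) = prod((12-i)/12 for i=0..7) = 0.046417
P(at least one match) = 1 - 0.046417 = 0.953583

0.953583


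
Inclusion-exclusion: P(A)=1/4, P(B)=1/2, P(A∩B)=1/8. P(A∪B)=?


P(A∪B) = P(A) + P(B) - P(A∩B)
= 1/4 + 1/2 - 1/8 = 5/8

5/8


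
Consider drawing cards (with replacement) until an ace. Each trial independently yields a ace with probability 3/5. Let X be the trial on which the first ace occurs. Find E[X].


For geometric (trials until first success), E[X] = 1/p = 1/(3/5) = 5/3

5/3


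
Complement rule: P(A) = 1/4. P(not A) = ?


P(A') = 1 - P(A) = 1 - 1/4 = 3/4

3/4


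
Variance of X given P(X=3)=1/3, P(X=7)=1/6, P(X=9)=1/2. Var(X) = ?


E[X] = 20/3, E[X^2] = 155/3
Var(X) = E[X^2] - (E[X])^2 = 155/3 - (20/3)^2 = 65/9

65/9


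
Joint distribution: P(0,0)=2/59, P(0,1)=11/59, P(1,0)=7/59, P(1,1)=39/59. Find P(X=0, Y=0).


Read from table: P(X=0, Y=0) = 2/59

2/59


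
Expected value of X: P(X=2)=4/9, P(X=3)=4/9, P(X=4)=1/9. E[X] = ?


E[X] = sum(x * P(x))
= 2*4/9 + 3*4/9 + 4*1/9
= 8/3

8/3


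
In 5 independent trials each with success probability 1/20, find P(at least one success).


P(at least one) = 1 - P(none)
P(none) = (1 - 1/20)^5 = (19/20)^5 = 2476099/3200000
P(at least one) = 1 - 2476099/3200000 = 723901/3200000

723901/3200000


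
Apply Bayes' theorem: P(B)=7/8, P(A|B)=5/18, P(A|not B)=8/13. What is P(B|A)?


P(A) = P(A|B)P(B) + P(A|B')P(B') = 5/18*7/8 + 8/13*1/8 = 599/1872
P(B|A) = P(A|B)P(B)/P(A) = (35/144)/(599/1872) = 455/599

455/599


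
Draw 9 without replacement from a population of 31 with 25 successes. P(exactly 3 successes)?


P(X=3) = C(25,3)*C(6,6) / C(31,9)
= 2300*1 / 20160075
= 2300/20160075 = 4/35061

4/35061


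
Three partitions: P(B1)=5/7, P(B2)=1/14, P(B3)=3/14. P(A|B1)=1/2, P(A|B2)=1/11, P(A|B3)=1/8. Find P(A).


P(A) = P(A|B1)P(B1) + P(A|B2)P(B2) + P(A|B3)P(B3)
= 1/2*5/7 + 1/11*1/14 + 1/8*3/14
= 5/14 + 1/154 + 3/112 = 481/1232

481/1232


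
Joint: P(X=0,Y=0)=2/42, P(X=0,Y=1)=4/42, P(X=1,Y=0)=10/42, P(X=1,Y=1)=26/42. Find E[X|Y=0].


P(Y=0) = 12/42
E[X|Y=0] = (0*2 + 1*10)/12 = 10/12 = 5/6

5/6


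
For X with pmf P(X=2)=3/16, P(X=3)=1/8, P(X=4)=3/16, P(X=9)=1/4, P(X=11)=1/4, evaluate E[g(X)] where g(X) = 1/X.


E[1/X] = sum(g(x)*P(x))
= 1/2*3/16 + 1/3*1/8 + 1/4*3/16 + 1/9*1/4 + 1/11*1/4
= 1475/6336

1475/6336


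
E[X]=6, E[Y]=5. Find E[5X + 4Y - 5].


E[5X + 4Y - 5] = 5*E[X] + 4*E[Y] - 5
= (5)*(6) + (4)*(5) + (-5)
= 30 + 20 - 5 = 45

45


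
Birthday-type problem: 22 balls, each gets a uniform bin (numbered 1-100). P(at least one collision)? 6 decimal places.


P(all different) = prod((100-i)/100 for i=0..21) = 0.082412
P(at least one match) = 1 - 0.082412 = 0.917588

0.917588


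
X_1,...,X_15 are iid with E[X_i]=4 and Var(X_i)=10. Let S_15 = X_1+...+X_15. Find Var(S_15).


By independence, Var(S_n) = n*Var(X_1) = 15*10 = 150

150


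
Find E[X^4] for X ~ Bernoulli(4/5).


For Bernoulli: X in {0,1}
E[X^4] = 0^4*(1-4/5) + 1^4*4/5 = 4/5

4/5


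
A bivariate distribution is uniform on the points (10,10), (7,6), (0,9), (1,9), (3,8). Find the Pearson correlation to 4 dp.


Cov(X,Y) = -0.2800, Var(X) = 14.1600, Var(Y) = 1.8400
rho = Cov/(sqrt(VarX)*sqrt(VarY)) = -0.0549

-0.0549


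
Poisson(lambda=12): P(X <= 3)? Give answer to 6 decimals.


P(X<=3) = e^(-12)*12^0/0! + e^(-12)*12^1/1! + e^(-12)*12^2/2! + e^(-12)*12^3/3!
≈ 0.0000061442 + 0.0000737305 + 0.0004423833 + 0.0017695332
= 0.0022917912
≈ 0.002292

0.002292


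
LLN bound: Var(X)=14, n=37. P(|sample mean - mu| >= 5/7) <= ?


Var(Xbar) = Var(X)/n = 14/37
Chebyshev: P(|Xbar-mu| >= 5/7) <= Var(Xbar)/(5/7)^2 = (14/37)/(25/49) = 686/925

686/925


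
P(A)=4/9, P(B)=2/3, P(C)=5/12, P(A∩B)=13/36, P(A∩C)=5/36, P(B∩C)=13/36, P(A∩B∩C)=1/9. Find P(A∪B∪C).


P(A∪B∪C) = P(A)+P(B)+P(C) - P(AB)-P(AC)-P(BC) + P(ABC)
= 4/9+2/3+5/12 - 13/36-5/36-13/36 + 1/9
= 7/9

7/9


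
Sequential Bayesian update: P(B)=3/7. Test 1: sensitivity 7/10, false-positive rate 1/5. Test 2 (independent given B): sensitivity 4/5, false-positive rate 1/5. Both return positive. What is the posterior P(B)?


After test 1: P(+) = 7/10*3/7 + 1/5*4/7 = 29/70
P(B|+) = (3/10)/(29/70) = 21/29
After test 2 (use post1 as new prior): P(+) = 4/5*21/29 + 1/5*8/29 = 92/145
P(B|+,+) = (84/145)/(92/145) = 21/23

21/23


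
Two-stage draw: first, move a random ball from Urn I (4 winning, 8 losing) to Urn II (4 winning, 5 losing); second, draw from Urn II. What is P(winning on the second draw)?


P(transfer winning) = 4/12 = 1/3; P(transfer losing) = 2/3
If winning transferred: Urn II has 5 winning of 10, so P(winning|winning moved) = 1/2
If losing transferred: Urn II has 4 winning of 10, so P(winning|losing moved) = 2/5
By total probability: P(winning) = 1/3*1/2 + 2/3*2/5 = 13/30

13/30


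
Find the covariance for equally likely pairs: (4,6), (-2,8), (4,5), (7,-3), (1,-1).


E[X]=14/5, E[Y]=3, E[XY]=6/5
Cov(X,Y) = E[XY] - E[X]E[Y] = 6/5 - 14/5*3 = -36/5

-36/5


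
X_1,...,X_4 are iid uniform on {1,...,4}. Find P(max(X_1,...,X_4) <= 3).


P(max <= 3) = P(all X_i <= 3) = (P(X_1 <= 3))^4
= (3/4)^4 = 81/256

81/256


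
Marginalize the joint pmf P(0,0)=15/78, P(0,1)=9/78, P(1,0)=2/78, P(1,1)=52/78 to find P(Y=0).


P(Y=0) = P(0,0)+P(1,0) = 15/78 + 2/78 = 17/78

17/78


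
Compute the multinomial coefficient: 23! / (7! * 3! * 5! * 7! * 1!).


23! = 25852016738884976640000
Denominator: 7!=5040 * 3!=6 * 5!=120 * 7!=5040 * 1!=1
Coefficient = 25852016738884976640000 / 18289152000 = 1413516424320

1413516424320


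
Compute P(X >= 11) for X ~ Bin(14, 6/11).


P(X>=11) = P(X=11) + P(X=12) + P(X=13) + P(X=14)
= 16507266048000/379749833583241 + 4952179814400/379749833583241 + 914248581120/379749833583241 + 78364164096/379749833583241
= 2041096237056/34522712143931

2041096237056/34522712143931


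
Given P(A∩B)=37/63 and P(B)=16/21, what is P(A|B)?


P(A|B) = P(A∩B)/P(B) = (37/63)/(48/63) = 37/48

37/48


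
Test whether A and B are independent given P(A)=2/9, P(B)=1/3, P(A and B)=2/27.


P(A)*P(B) = 2/9*1/3 = 2/27
P(A∩B) = 2/27, which equals P(A)P(B), so independent

Yes, A and B are independent


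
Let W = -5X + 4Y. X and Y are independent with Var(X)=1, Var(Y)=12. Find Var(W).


Independence => Cov(X,Y)=0
Var(-5X + 4Y) = (-5)^2*Var(X) + 4^2*Var(Y)
= 25*1 + 16*12 = 217

217


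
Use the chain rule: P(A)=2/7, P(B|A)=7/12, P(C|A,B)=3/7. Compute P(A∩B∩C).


P(A∩B∩C) = P(A) * P(B|A) * P(C|A∩B)
= 2/7 * 7/12 * 3/7
= 1/6 * 3/7 = 1/14

1/14


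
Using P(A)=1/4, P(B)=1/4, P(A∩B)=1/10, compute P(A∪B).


P(A∪B) = P(A) + P(B) - P(A∩B)
= 1/4 + 1/4 - 1/10 = 2/5

2/5


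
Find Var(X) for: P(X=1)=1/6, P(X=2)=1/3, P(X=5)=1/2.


E[X] = 10/3, E[X^2] = 14
Var(X) = E[X^2] - (E[X])^2 = 14 - (10/3)^2 = 26/9

26/9


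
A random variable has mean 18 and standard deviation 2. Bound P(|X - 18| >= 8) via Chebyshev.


k = 8/2 = 4
Chebyshev: P(|X-mu| >= k*sigma) <= 1/k^2 = 1/4^2 = 1/16

1/16


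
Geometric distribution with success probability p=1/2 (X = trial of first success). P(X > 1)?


P(X > 1) = P(first 1 trials all fail) = (1-p)^1 = (1/2)^1 = 1/2

1/2


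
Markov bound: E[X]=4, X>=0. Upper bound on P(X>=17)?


Markov: P(X >= a) <= E[X]/a
P(X >= 17) <= 4/17

4/17


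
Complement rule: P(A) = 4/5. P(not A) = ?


P(A') = 1 - P(A) = 1 - 4/5 = 1/5

1/5


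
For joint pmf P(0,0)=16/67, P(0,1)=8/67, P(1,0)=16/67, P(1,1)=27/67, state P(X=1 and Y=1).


Read from table: P(X=1, Y=1) = 27/67

27/67


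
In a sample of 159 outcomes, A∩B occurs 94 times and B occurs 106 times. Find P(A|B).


P(A|B) = P(A∩B)/P(B) = (94/159)/(106/159) = 94/106 = 47/53

47/53


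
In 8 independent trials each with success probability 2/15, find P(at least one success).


P(at least one) = 1 - P(none)
P(none) = (1 - 2/15)^8 = (13/15)^8 = 815730721/2562890625
P(at least one) = 1 - 815730721/2562890625 = 1747159904/2562890625

1747159904/2562890625


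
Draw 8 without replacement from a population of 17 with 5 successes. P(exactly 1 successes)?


P(X=1) = C(5,1)*C(12,7) / C(17,8)
= 5*792 / 24310
= 3960/24310 = 36/221

36/221


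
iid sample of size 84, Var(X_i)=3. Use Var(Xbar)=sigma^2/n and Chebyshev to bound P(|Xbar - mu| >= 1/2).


Var(Xbar) = Var(X)/n = 3/84
Chebyshev: P(|Xbar-mu| >= 1/2) <= Var(Xbar)/(1/2)^2 = (1/28)/(1/4) = 1/7

1/7


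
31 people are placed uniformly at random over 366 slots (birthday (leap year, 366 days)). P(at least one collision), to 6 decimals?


P(all different) = prod((366-i)/366 for i=0..30) = 0.270541
P(at least one match) = 1 - 0.270541 = 0.729459

0.729459


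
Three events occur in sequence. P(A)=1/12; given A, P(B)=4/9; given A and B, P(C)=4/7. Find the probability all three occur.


P(A∩B∩C) = P(A) * P(B|A) * P(C|A∩B)
= 1/12 * 4/9 * 4/7
= 1/27 * 4/7 = 4/189

4/189


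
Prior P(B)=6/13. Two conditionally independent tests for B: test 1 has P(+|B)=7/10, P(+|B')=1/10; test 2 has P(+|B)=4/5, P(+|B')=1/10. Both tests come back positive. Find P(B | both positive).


After test 1: P(+) = 7/10*6/13 + 1/10*7/13 = 49/130
P(B|+) = (21/65)/(49/130) = 6/7
After test 2 (use post1 as new prior): P(+) = 4/5*6/7 + 1/10*1/7 = 7/10
P(B|+,+) = (24/35)/(7/10) = 48/49

48/49


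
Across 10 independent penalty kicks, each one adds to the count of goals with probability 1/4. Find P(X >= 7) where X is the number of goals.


P(X>=7) = P(X=7) + P(X=8) + P(X=9) + P(X=10)
= 405/131072 + 405/1048576 + 15/524288 + 1/1048576
= 919/262144

919/262144


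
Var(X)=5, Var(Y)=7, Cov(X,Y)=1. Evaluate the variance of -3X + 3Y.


Var(-3X + 3Y) = (-3)^2*Var(X) + 3^2*Var(Y) + 2*(-3)*3*Cov(X,Y)
= 9*5 + 9*7 - 18*1
= 45 + 63 - 18 = 90

90


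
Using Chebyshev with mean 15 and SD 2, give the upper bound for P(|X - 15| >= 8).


k = 8/2 = 4
Chebyshev: P(|X-mu| >= k*sigma) <= 1/k^2 = 1/4^2 = 1/16

1/16


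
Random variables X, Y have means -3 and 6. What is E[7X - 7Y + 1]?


E[7X - 7Y + 1] = 7*E[X] - 7*E[Y] + 1
= (7)*(-3) + (-7)*(6) + (1)
= -21 - 42 + 1 = -62

-62


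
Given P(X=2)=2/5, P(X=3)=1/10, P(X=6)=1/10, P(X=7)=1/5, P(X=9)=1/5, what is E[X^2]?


E[X^2] = sum(g(x)*P(x))
= 4*2/5 + 9*1/10 + 36*1/10 + 49*1/5 + 81*1/5
= 321/10

321/10


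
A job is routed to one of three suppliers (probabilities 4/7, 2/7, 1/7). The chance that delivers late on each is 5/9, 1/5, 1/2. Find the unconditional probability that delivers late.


P(A) = P(A|B1)P(B1) + P(A|B2)P(B2) + P(A|B3)P(B3)
= 5/9*4/7 + 1/5*2/7 + 1/2*1/7
= 20/63 + 2/35 + 1/14 = 281/630

281/630


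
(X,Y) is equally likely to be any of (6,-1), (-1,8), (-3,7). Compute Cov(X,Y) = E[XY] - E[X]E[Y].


E[X]=2/3, E[Y]=14/3, E[XY]=-35/3
Cov(X,Y) = E[XY] - E[X]E[Y] = -35/3 - 2/3*14/3 = -133/9

-133/9


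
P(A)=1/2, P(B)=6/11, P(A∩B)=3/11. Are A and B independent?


P(A)*P(B) = 1/2*6/11 = 3/11
P(A∩B) = 3/11, which equals P(A)P(B), so independent

Yes, A and B are independent


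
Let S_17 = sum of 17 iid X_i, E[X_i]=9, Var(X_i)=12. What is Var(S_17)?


By independence, Var(S_n) = n*Var(X_1) = 17*12 = 204

204


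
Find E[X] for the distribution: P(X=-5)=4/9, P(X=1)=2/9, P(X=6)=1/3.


E[X] = sum(x * P(x))
= -5*4/9 + 1*2/9 + 6*1/3
= 0

0


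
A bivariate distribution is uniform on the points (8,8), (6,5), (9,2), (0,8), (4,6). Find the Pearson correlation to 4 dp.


Cov(X,Y) = -4.1200, Var(X) = 10.2400, Var(Y) = 4.9600
rho = Cov/(sqrt(VarX)*sqrt(VarY)) = -0.5781

-0.5781


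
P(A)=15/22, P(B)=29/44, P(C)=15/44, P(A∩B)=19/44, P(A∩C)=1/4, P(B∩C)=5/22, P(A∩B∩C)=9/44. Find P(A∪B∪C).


P(A∪B∪C) = P(A)+P(B)+P(C) - P(AB)-P(AC)-P(BC) + P(ABC)
= 15/22+29/44+15/44 - 19/44-1/4-5/22 + 9/44
= 43/44

43/44


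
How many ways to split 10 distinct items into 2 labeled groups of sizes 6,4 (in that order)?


10! = 3628800
Denominator: 6!=720 * 4!=24
Coefficient = 3628800 / 17280 = 210

210


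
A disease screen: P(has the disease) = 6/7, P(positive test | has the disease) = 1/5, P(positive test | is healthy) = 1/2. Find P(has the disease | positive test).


P(A) = P(A|B)P(B) + P(A|B')P(B') = 1/5*6/7 + 1/2*1/7 = 17/70
P(B|A) = P(A|B)P(B)/P(A) = (6/35)/(17/70) = 12/17

12/17


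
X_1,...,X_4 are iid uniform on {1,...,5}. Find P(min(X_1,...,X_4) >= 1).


P(min >= 1) = P(all X_i >= 1) = (P(X_1 >= 1))^4
= (5/5)^4 = 1^4 = 1

1


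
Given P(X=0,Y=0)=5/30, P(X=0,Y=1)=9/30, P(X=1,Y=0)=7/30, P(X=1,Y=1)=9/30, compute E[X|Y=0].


P(Y=0) = 12/30
E[X|Y=0] = (0*5 + 1*7)/12 = 7/12

7/12


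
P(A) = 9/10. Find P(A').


P(A') = 1 - P(A) = 1 - 9/10 = 1/10

1/10


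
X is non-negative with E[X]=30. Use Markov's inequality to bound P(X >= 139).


Markov: P(X >= a) <= E[X]/a
P(X >= 139) <= 30/139

30/139


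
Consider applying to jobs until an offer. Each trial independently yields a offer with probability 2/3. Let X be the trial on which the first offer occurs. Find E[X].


For geometric (trials until first success), E[X] = 1/p = 1/(2/3) = 3/2

3/2


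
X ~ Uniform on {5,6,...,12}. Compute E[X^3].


E[X^3] = (1/8) * sum(x^3 for x=5..12)
= 5984/8 = 748

748


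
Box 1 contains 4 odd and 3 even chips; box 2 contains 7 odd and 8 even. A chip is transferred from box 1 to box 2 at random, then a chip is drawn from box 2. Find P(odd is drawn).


P(transfer odd) = 4/7; P(transfer even) = 3/7
If odd transferred: Urn II has 8 odd of 16, so P(odd|odd moved) = 1/2
If even transferred: Urn II has 7 odd of 16, so P(odd|even moved) = 7/16
By total probability: P(odd) = 4/7*1/2 + 3/7*7/16 = 53/112

53/112
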